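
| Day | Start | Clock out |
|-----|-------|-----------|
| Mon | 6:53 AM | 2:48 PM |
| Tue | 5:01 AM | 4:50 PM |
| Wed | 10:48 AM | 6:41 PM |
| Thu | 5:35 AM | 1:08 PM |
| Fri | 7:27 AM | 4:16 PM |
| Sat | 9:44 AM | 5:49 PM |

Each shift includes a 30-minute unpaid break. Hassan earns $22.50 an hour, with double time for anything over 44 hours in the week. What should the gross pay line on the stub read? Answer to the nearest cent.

Mon: 6:53 AM–2:48 PM = 7 h 55 min; less 30 min break → 7 h 25 min
Tue: 5:01 AM–4:50 PM = 11 h 49 min; less 30 min break → 11 h 19 min
Wed: 10:48 AM–6:41 PM = 7 h 53 min; less 30 min break → 7 h 23 min
Thu: 5:35 AM–1:08 PM = 7 h 33 min; less 30 min break → 7 h 3 min
Fri: 7:27 AM–4:16 PM = 8 h 49 min; less 30 min break → 8 h 19 min
Sat: 9:44 AM–5:49 PM = 8 h 5 min; less 30 min break → 7 h 35 min
Total worked: 49 h 4 min = 2944 min.
Regular 44 h 0 min = 2640 min at $22.50/h; overtime 5 h 4 min = 304 min at $45.00/h.
Pay = (2640 × $22.50 + 304 × $45.00) ÷ 60 = $1218.00.

$1218.00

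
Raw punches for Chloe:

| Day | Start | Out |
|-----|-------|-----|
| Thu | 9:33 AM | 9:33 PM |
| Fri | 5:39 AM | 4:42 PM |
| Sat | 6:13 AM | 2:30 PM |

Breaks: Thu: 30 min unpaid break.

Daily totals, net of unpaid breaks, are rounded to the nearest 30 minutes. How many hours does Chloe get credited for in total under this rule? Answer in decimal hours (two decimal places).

Thu: 9:33 AM–9:33 PM = 12 h 0 min − 30 min = 11 h 30 min → rounds to 11 h 30 min
Fri: 5:39 AM–4:42 PM = 11 h 3 min → rounds to 11 h 0 min
Sat: 6:13 AM–2:30 PM = 8 h 17 min → rounds to 8 h 30 min
Total credited: 31 h 0 min.

31.00 hours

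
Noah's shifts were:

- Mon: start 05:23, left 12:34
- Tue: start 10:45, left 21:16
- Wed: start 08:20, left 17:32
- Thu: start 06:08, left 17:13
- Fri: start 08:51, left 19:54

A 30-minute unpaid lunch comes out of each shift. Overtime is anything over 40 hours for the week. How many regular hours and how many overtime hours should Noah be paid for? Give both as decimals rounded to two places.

Mon: 05:23–12:34 = 7 h 11 min; less 30 min break → 6 h 41 min
Tue: 10:45–21:16 = 10 h 31 min; less 30 min break → 10 h 1 min
Wed: 08:20–17:32 = 9 h 12 min; less 30 min break → 8 h 42 min
Thu: 06:08–17:13 = 11 h 5 min; less 30 min break → 10 h 35 min
Fri: 08:51–19:54 = 11 h 3 min; less 30 min break → 10 h 33 min
Total worked: 46 h 32 min = 46.53 h.
Threshold 40 h → overtime 6 h 32 min, regular 40 h 0 min.

Regular 40.00 hours, overtime 6.53 hours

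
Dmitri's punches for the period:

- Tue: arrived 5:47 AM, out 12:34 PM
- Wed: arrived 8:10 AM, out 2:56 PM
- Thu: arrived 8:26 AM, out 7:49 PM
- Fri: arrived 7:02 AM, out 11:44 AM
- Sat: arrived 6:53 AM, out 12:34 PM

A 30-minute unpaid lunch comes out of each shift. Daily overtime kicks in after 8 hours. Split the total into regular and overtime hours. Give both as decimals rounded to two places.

Tue: 5:47 AM–12:34 PM = 6 h 47 min; less 30 min break → 6 h 17 min
Wed: 8:10 AM–2:56 PM = 6 h 46 min; less 30 min break → 6 h 16 min
Thu: 8:26 AM–7:49 PM = 11 h 23 min; less 30 min break → 10 h 53 min
Fri: 7:02 AM–11:44 AM = 4 h 42 min; less 30 min break → 4 h 12 min
Sat: 6:53 AM–12:34 PM = 5 h 41 min; less 30 min break → 5 h 11 min
Tue reg 6 h 17 min / OT 0 h 0 min; Wed reg 6 h 16 min / OT 0 h 0 min; Thu reg 8 h 0 min / OT 2 h 53 min; Fri reg 4 h 12 min / OT 0 h 0 min; Sat reg 5 h 11 min / OT 0 h 0 min.
Totals: regular 29 h 56 min, overtime 2 h 53 min.

Regular 29.93 hours, overtime 2.88 hours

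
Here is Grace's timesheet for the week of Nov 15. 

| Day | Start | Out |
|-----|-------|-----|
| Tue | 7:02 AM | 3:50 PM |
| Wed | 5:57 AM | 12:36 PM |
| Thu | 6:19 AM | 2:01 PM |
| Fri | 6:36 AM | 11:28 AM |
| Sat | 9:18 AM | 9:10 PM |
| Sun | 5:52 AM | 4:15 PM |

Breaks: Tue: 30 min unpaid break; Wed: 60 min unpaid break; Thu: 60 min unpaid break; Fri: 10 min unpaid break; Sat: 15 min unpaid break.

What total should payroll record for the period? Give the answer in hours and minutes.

47 h 21 min

Tue: 7:02 AM–3:50 PM = 8 h 48 min; less 30 min break → 8 h 18 min
Wed: 5:57 AM–12:36 PM = 6 h 39 min; less 60 min break → 5 h 39 min
Thu: 6:19 AM–2:01 PM = 7 h 42 min; less 60 min break → 6 h 42 min
Fri: 6:36 AM–11:28 AM = 4 h 52 min; less 10 min break → 4 h 42 min
Sat: 9:18 AM–9:10 PM = 11 h 52 min; less 15 min break → 11 h 37 min
Sun: 5:52 AM–4:15 PM = 10 h 23 min
Total: 8 h 18 min + 5 h 39 min + 6 h 42 min + 4 h 42 min + 11 h 37 min + 10 h 23 min = 47 h 21 min.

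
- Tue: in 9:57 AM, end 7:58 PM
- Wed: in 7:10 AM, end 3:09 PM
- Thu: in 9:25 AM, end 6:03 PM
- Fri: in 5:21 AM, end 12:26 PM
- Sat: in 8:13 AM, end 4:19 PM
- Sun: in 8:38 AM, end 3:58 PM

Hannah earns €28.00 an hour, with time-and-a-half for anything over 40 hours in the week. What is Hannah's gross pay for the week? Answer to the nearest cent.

€1504.30

Tue: 9:57 AM–7:58 PM = 10 h 1 min
Wed: 7:10 AM–3:09 PM = 7 h 59 min
Thu: 9:25 AM–6:03 PM = 8 h 38 min
Fri: 5:21 AM–12:26 PM = 7 h 5 min
Sat: 8:13 AM–4:19 PM = 8 h 6 min
Sun: 8:38 AM–3:58 PM = 7 h 20 min
Total worked: 49 h 9 min = 2949 min.
Regular 40 h 0 min = 2400 min at €28.00/h; overtime 9 h 9 min = 549 min at €42.00/h.
Pay = (2400 × €28.00 + 549 × €42.00) ÷ 60 = €1504.30.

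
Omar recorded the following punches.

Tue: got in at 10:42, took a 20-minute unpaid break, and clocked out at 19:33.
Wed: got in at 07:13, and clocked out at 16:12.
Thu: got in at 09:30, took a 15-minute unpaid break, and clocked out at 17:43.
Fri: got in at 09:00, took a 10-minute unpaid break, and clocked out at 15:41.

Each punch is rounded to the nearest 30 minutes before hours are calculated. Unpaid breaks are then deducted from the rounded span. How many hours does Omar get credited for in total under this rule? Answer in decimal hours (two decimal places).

Tue: in 10:42→10:30, out 19:33→19:30; 9 h 0 min − 20 min = 8 h 40 min
Wed: in 07:13→07:00, out 16:12→16:00; 9 h 0 min
Thu: in 09:30→09:30, out 17:43→17:30; 8 h 0 min − 15 min = 7 h 45 min
Fri: in 09:00→09:00, out 15:41→15:30; 6 h 30 min − 10 min = 6 h 20 min
Total credited: 31 h 45 min.

31.75 hours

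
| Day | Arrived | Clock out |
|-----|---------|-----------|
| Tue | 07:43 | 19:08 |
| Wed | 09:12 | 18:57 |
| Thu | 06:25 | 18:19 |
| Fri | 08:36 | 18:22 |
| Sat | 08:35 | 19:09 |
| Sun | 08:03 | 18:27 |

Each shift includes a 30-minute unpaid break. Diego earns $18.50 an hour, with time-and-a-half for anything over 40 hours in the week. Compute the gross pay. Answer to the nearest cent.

Tue: 07:43–19:08 = 11 h 25 min; less 30 min break → 10 h 55 min
Wed: 09:12–18:57 = 9 h 45 min; less 30 min break → 9 h 15 min
Thu: 06:25–18:19 = 11 h 54 min; less 30 min break → 11 h 24 min
Fri: 08:36–18:22 = 9 h 46 min; less 30 min break → 9 h 16 min
Sat: 08:35–19:09 = 10 h 34 min; less 30 min break → 10 h 4 min
Sun: 08:03–18:27 = 10 h 24 min; less 30 min break → 9 h 54 min
Total worked: 60 h 48 min = 3648 min.
Regular 40 h 0 min = 2400 min at $18.50/h; overtime 20 h 48 min = 1248 min at $27.75/h.
Pay = (2400 × $18.50 + 1248 × $27.75) ÷ 60 = $1317.20.

$1317.20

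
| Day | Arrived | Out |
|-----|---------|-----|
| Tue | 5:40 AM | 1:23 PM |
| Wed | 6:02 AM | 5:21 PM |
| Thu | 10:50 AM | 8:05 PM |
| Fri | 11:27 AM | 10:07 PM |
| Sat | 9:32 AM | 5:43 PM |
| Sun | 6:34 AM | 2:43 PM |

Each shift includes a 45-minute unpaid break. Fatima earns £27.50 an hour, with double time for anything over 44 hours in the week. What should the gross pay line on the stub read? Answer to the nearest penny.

Tue: 5:40 AM–1:23 PM = 7 h 43 min; less 45 min break → 6 h 58 min
Wed: 6:02 AM–5:21 PM = 11 h 19 min; less 45 min break → 10 h 34 min
Thu: 10:50 AM–8:05 PM = 9 h 15 min; less 45 min break → 8 h 30 min
Fri: 11:27 AM–10:07 PM = 10 h 40 min; less 45 min break → 9 h 55 min
Sat: 9:32 AM–5:43 PM = 8 h 11 min; less 45 min break → 7 h 26 min
Sun: 6:34 AM–2:43 PM = 8 h 9 min; less 45 min break → 7 h 24 min
Total worked: 50 h 47 min = 3047 min.
Regular 44 h 0 min = 2640 min at £27.50/h; overtime 6 h 47 min = 407 min at £55.00/h.
Pay = (2640 × £27.50 + 407 × £55.00) ÷ 60 = £1583.08.

£1583.08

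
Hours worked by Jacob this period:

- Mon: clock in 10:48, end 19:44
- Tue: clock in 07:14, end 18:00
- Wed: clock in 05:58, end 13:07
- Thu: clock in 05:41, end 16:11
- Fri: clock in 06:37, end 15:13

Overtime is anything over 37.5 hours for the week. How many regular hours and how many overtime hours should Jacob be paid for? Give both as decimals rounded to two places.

Mon: 10:48–19:44 = 8 h 56 min
Tue: 07:14–18:00 = 10 h 46 min
Wed: 05:58–13:07 = 7 h 9 min
Thu: 05:41–16:11 = 10 h 30 min
Fri: 06:37–15:13 = 8 h 36 min
Total worked: 45 h 57 min = 45.95 h.
Threshold 37.5 h → overtime 8 h 27 min, regular 37 h 30 min.

Regular 37.50 hours, overtime 8.45 hours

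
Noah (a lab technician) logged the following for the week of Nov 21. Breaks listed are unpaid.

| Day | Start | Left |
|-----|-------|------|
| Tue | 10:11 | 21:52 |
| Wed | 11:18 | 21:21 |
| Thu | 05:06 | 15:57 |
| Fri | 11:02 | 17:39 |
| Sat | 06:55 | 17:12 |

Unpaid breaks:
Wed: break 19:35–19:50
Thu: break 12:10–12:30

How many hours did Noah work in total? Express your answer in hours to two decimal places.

48.90 hours

Tue: 10:11–21:52 = 11 h 41 min
Wed: 11:18–21:21 = 10 h 3 min; less 15 min break → 9 h 48 min
Thu: 05:06–15:57 = 10 h 51 min; less 20 min break → 10 h 31 min
Fri: 11:02–17:39 = 6 h 37 min
Sat: 06:55–17:12 = 10 h 17 min
Total: 11 h 41 min + 9 h 48 min + 10 h 31 min + 6 h 37 min + 10 h 17 min = 48 h 54 min.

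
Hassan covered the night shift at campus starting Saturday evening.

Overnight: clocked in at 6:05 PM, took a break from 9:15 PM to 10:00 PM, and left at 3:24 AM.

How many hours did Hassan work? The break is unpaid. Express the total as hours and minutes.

8 h 34 min

Overnight: 6:05 PM → midnight = 5 h 55 min; midnight → 3:24 AM = 3 h 24 min; span 9 h 19 min; less 45 min break → 8 h 34 min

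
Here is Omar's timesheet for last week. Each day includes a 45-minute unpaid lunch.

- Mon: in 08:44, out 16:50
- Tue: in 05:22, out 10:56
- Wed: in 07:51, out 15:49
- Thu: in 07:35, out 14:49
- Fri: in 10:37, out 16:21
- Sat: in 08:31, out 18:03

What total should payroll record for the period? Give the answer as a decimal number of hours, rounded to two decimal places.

Mon: 08:44–16:50 = 8 h 6 min; less 45 min break → 7 h 21 min
Tue: 05:22–10:56 = 5 h 34 min; less 45 min break → 4 h 49 min
Wed: 07:51–15:49 = 7 h 58 min; less 45 min break → 7 h 13 min
Thu: 07:35–14:49 = 7 h 14 min; less 45 min break → 6 h 29 min
Fri: 10:37–16:21 = 5 h 44 min; less 45 min break → 4 h 59 min
Sat: 08:31–18:03 = 9 h 32 min; less 45 min break → 8 h 47 min
Total: 7 h 21 min + 4 h 49 min + 7 h 13 min + 6 h 29 min + 4 h 59 min + 8 h 47 min = 39 h 38 min.

39.63 hours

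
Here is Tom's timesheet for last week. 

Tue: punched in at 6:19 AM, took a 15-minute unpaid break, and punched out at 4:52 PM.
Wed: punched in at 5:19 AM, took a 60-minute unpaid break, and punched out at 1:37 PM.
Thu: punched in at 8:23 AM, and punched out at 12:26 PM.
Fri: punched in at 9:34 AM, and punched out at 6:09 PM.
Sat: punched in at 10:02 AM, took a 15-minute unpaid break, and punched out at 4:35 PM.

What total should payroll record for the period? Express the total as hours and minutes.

36 h 32 min

Tue: 6:19 AM–4:52 PM = 10 h 33 min; less 15 min break → 10 h 18 min
Wed: 5:19 AM–1:37 PM = 8 h 18 min; less 60 min break → 7 h 18 min
Thu: 8:23 AM–12:26 PM = 4 h 3 min
Fri: 9:34 AM–6:09 PM = 8 h 35 min
Sat: 10:02 AM–4:35 PM = 6 h 33 min; less 15 min break → 6 h 18 min
Total: 10 h 18 min + 7 h 18 min + 4 h 3 min + 8 h 35 min + 6 h 18 min = 36 h 32 min.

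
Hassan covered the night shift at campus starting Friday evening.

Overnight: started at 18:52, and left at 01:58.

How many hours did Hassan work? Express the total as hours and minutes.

7 h 6 min

Overnight: 18:52 → midnight = 5 h 8 min; midnight → 01:58 = 1 h 58 min; span 7 h 6 min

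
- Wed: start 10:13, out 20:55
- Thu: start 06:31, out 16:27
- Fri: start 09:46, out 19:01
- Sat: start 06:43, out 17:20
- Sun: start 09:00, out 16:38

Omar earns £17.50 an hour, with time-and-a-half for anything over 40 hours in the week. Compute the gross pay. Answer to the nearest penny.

£913.50

Wed: 10:13–20:55 = 10 h 42 min
Thu: 06:31–16:27 = 9 h 56 min
Fri: 09:46–19:01 = 9 h 15 min
Sat: 06:43–17:20 = 10 h 37 min
Sun: 09:00–16:38 = 7 h 38 min
Total worked: 48 h 8 min = 2888 min.
Regular 40 h 0 min = 2400 min at £17.50/h; overtime 8 h 8 min = 488 min at £26.25/h.
Pay = (2400 × £17.50 + 488 × £26.25) ÷ 60 = £913.50.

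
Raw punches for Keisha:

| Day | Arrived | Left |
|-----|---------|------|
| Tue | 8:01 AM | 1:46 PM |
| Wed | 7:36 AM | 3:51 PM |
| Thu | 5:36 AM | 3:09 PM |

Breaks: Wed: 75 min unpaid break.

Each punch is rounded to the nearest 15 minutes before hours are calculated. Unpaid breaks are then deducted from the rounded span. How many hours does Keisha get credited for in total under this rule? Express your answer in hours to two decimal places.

Tue: in 8:01 AM→8:00 AM, out 1:46 PM→1:45 PM; 5 h 45 min
Wed: in 7:36 AM→7:30 AM, out 3:51 PM→3:45 PM; 8 h 15 min − 75 min = 7 h 0 min
Thu: in 5:36 AM→5:30 AM, out 3:09 PM→3:15 PM; 9 h 45 min
Total credited: 22 h 30 min.

22.50 hours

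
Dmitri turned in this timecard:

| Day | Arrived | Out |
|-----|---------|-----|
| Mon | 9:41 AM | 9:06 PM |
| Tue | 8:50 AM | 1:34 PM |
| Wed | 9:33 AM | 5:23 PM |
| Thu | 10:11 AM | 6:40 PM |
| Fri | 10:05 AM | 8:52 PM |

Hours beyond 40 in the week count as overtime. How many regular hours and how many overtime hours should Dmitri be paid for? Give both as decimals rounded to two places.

Mon: 9:41 AM–9:06 PM = 11 h 25 min
Tue: 8:50 AM–1:34 PM = 4 h 44 min
Wed: 9:33 AM–5:23 PM = 7 h 50 min
Thu: 10:11 AM–6:40 PM = 8 h 29 min
Fri: 10:05 AM–8:52 PM = 10 h 47 min
Total worked: 43 h 15 min = 43.25 h.
Threshold 40 h → overtime 3 h 15 min, regular 40 h 0 min.

Regular 40.00 hours, overtime 3.25 hours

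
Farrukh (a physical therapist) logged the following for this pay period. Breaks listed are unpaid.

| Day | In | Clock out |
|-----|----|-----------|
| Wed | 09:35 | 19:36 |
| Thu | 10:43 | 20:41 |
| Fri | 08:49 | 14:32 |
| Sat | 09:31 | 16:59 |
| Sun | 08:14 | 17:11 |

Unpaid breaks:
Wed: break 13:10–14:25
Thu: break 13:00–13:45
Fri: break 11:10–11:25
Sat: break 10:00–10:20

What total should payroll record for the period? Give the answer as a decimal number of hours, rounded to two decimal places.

Wed: 09:35–19:36 = 10 h 1 min; less 75 min break → 8 h 46 min
Thu: 10:43–20:41 = 9 h 58 min; less 45 min break → 9 h 13 min
Fri: 08:49–14:32 = 5 h 43 min; less 15 min break → 5 h 28 min
Sat: 09:31–16:59 = 7 h 28 min; less 20 min break → 7 h 8 min
Sun: 08:14–17:11 = 8 h 57 min
Total: 8 h 46 min + 9 h 13 min + 5 h 28 min + 7 h 8 min + 8 h 57 min = 39 h 32 min.

39.53 hours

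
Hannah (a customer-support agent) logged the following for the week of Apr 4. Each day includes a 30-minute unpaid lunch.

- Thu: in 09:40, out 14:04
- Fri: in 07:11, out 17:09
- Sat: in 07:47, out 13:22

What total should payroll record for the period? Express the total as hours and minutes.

18 h 27 min

Thu: 09:40–14:04 = 4 h 24 min; less 30 min break → 3 h 54 min
Fri: 07:11–17:09 = 9 h 58 min; less 30 min break → 9 h 28 min
Sat: 07:47–13:22 = 5 h 35 min; less 30 min break → 5 h 5 min
Total: 3 h 54 min + 9 h 28 min + 5 h 5 min = 18 h 27 min.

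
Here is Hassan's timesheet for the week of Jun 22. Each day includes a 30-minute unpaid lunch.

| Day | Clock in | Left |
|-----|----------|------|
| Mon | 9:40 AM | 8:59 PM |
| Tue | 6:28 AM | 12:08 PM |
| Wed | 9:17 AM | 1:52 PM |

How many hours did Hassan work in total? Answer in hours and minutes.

Mon: 9:40 AM–8:59 PM = 11 h 19 min; less 30 min break → 10 h 49 min
Tue: 6:28 AM–12:08 PM = 5 h 40 min; less 30 min break → 5 h 10 min
Wed: 9:17 AM–1:52 PM = 4 h 35 min; less 30 min break → 4 h 5 min
Total: 10 h 49 min + 5 h 10 min + 4 h 5 min = 20 h 4 min.

20 h 4 min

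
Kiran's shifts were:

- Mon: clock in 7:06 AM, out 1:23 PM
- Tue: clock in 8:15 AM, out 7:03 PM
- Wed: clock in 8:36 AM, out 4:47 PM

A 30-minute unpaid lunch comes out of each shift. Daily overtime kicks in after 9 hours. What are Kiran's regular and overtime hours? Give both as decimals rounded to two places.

Mon: 7:06 AM–1:23 PM = 6 h 17 min; less 30 min break → 5 h 47 min
Tue: 8:15 AM–7:03 PM = 10 h 48 min; less 30 min break → 10 h 18 min
Wed: 8:36 AM–4:47 PM = 8 h 11 min; less 30 min break → 7 h 41 min
Mon reg 5 h 47 min / OT 0 h 0 min; Tue reg 9 h 0 min / OT 1 h 18 min; Wed reg 7 h 41 min / OT 0 h 0 min.
Totals: regular 22 h 28 min, overtime 1 h 18 min.

Regular 22.47 hours, overtime 1.30 hours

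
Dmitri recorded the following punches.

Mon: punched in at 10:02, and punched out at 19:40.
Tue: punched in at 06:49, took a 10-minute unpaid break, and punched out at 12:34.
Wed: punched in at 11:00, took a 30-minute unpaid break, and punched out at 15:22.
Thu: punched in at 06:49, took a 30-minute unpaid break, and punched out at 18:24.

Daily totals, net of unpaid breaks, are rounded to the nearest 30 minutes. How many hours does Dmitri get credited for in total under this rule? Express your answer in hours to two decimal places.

Mon: 10:02–19:40 = 9 h 38 min → rounds to 9 h 30 min
Tue: 06:49–12:34 = 5 h 45 min − 10 min = 5 h 35 min → rounds to 5 h 30 min
Wed: 11:00–15:22 = 4 h 22 min − 30 min = 3 h 52 min → rounds to 4 h 0 min
Thu: 06:49–18:24 = 11 h 35 min − 30 min = 11 h 5 min → rounds to 11 h 0 min
Total credited: 30 h 0 min.

30.00 hours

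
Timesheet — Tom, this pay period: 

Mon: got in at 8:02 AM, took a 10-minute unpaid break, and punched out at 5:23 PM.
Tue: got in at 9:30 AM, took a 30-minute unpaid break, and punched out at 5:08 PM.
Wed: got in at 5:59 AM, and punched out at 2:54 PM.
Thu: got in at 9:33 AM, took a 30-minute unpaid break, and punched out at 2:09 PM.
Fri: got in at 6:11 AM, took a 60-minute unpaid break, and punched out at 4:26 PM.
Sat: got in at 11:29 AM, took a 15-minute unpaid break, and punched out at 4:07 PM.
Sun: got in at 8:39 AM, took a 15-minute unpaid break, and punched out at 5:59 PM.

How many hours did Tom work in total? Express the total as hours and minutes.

52 h 3 min

Mon: 8:02 AM–5:23 PM = 9 h 21 min; less 10 min break → 9 h 11 min
Tue: 9:30 AM–5:08 PM = 7 h 38 min; less 30 min break → 7 h 8 min
Wed: 5:59 AM–2:54 PM = 8 h 55 min
Thu: 9:33 AM–2:09 PM = 4 h 36 min; less 30 min break → 4 h 6 min
Fri: 6:11 AM–4:26 PM = 10 h 15 min; less 60 min break → 9 h 15 min
Sat: 11:29 AM–4:07 PM = 4 h 38 min; less 15 min break → 4 h 23 min
Sun: 8:39 AM–5:59 PM = 9 h 20 min; less 15 min break → 9 h 5 min
Total: 9 h 11 min + 7 h 8 min + 8 h 55 min + 4 h 6 min + 9 h 15 min + 4 h 23 min + 9 h 5 min = 52 h 3 min.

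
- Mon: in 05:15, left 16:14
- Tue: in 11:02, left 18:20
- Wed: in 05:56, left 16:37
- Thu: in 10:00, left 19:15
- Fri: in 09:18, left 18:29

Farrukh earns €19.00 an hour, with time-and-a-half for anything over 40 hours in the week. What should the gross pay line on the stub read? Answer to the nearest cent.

Mon: 05:15–16:14 = 10 h 59 min
Tue: 11:02–18:20 = 7 h 18 min
Wed: 05:56–16:37 = 10 h 41 min
Thu: 10:00–19:15 = 9 h 15 min
Fri: 09:18–18:29 = 9 h 11 min
Total worked: 47 h 24 min = 2844 min.
Regular 40 h 0 min = 2400 min at €19.00/h; overtime 7 h 24 min = 444 min at €28.50/h.
Pay = (2400 × €19.00 + 444 × €28.50) ÷ 60 = €970.90.

€970.90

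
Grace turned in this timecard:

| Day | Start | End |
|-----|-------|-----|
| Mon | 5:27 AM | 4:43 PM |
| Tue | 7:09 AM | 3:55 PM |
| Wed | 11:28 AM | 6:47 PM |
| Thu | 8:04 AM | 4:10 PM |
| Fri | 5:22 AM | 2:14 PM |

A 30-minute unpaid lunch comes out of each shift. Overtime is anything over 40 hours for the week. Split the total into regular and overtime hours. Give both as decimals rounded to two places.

Regular 40.00 hours, overtime 1.82 hours

Mon: 5:27 AM–4:43 PM = 11 h 16 min; less 30 min break → 10 h 46 min
Tue: 7:09 AM–3:55 PM = 8 h 46 min; less 30 min break → 8 h 16 min
Wed: 11:28 AM–6:47 PM = 7 h 19 min; less 30 min break → 6 h 49 min
Thu: 8:04 AM–4:10 PM = 8 h 6 min; less 30 min break → 7 h 36 min
Fri: 5:22 AM–2:14 PM = 8 h 52 min; less 30 min break → 8 h 22 min
Total worked: 41 h 49 min = 41.82 h.
Threshold 40 h → overtime 1 h 49 min, regular 40 h 0 min.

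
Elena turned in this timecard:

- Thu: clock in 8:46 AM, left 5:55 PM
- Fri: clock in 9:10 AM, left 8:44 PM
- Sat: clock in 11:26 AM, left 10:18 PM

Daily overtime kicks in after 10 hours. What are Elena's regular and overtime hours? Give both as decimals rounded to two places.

Regular 29.15 hours, overtime 2.43 hours

Thu: 8:46 AM–5:55 PM = 9 h 9 min
Fri: 9:10 AM–8:44 PM = 11 h 34 min
Sat: 11:26 AM–10:18 PM = 10 h 52 min
Thu reg 9 h 9 min / OT 0 h 0 min; Fri reg 10 h 0 min / OT 1 h 34 min; Sat reg 10 h 0 min / OT 0 h 52 min.
Totals: regular 29 h 9 min, overtime 2 h 26 min.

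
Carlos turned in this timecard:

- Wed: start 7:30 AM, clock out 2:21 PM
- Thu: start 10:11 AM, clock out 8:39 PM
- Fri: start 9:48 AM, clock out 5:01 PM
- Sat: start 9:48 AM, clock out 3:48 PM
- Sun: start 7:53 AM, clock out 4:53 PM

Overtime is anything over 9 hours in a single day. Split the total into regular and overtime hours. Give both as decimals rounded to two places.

Regular 38.07 hours, overtime 1.47 hours

Wed: 7:30 AM–2:21 PM = 6 h 51 min
Thu: 10:11 AM–8:39 PM = 10 h 28 min
Fri: 9:48 AM–5:01 PM = 7 h 13 min
Sat: 9:48 AM–3:48 PM = 6 h 0 min
Sun: 7:53 AM–4:53 PM = 9 h 0 min
Wed reg 6 h 51 min / OT 0 h 0 min; Thu reg 9 h 0 min / OT 1 h 28 min; Fri reg 7 h 13 min / OT 0 h 0 min; Sat reg 6 h 0 min / OT 0 h 0 min; Sun reg 9 h 0 min / OT 0 h 0 min.
Totals: regular 38 h 4 min, overtime 1 h 28 min.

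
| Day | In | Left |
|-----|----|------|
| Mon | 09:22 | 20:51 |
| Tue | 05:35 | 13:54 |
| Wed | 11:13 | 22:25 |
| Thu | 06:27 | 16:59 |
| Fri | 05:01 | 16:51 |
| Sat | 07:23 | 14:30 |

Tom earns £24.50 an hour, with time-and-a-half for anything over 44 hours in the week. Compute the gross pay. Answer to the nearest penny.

£1683.76

Mon: 09:22–20:51 = 11 h 29 min
Tue: 05:35–13:54 = 8 h 19 min
Wed: 11:13–22:25 = 11 h 12 min
Thu: 06:27–16:59 = 10 h 32 min
Fri: 05:01–16:51 = 11 h 50 min
Sat: 07:23–14:30 = 7 h 7 min
Total worked: 60 h 29 min = 3629 min.
Regular 44 h 0 min = 2640 min at £24.50/h; overtime 16 h 29 min = 989 min at £36.75/h.
Pay = (2640 × £24.50 + 989 × £36.75) ÷ 60 = £1683.76.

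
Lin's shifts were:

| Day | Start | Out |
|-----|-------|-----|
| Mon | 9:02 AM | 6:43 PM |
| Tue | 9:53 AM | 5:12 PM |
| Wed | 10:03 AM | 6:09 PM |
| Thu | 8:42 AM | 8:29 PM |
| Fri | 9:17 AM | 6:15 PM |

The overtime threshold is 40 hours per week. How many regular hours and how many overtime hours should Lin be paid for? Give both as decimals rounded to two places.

Regular 40.00 hours, overtime 5.85 hours

Mon: 9:02 AM–6:43 PM = 9 h 41 min
Tue: 9:53 AM–5:12 PM = 7 h 19 min
Wed: 10:03 AM–6:09 PM = 8 h 6 min
Thu: 8:42 AM–8:29 PM = 11 h 47 min
Fri: 9:17 AM–6:15 PM = 8 h 58 min
Total worked: 45 h 51 min = 45.85 h.
Threshold 40 h → overtime 5 h 51 min, regular 40 h 0 min.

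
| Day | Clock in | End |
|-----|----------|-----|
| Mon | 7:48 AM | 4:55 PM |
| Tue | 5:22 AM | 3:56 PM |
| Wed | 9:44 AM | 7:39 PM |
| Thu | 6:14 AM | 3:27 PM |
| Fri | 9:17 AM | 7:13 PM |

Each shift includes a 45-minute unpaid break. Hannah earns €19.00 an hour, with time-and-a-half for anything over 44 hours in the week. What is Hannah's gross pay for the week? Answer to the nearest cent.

Mon: 7:48 AM–4:55 PM = 9 h 7 min; less 45 min break → 8 h 22 min
Tue: 5:22 AM–3:56 PM = 10 h 34 min; less 45 min break → 9 h 49 min
Wed: 9:44 AM–7:39 PM = 9 h 55 min; less 45 min break → 9 h 10 min
Thu: 6:14 AM–3:27 PM = 9 h 13 min; less 45 min break → 8 h 28 min
Fri: 9:17 AM–7:13 PM = 9 h 56 min; less 45 min break → 9 h 11 min
Total worked: 45 h 0 min = 2700 min.
Regular 44 h 0 min = 2640 min at €19.00/h; overtime 1 h 0 min = 60 min at €28.50/h.
Pay = (2640 × €19.00 + 60 × €28.50) ÷ 60 = €864.50.

€864.50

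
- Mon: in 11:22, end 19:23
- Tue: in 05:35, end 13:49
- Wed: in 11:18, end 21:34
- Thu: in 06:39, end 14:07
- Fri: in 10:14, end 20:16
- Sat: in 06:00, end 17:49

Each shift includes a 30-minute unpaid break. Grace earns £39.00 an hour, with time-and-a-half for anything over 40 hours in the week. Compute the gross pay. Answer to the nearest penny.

£2310.75

Mon: 11:22–19:23 = 8 h 1 min; less 30 min break → 7 h 31 min
Tue: 05:35–13:49 = 8 h 14 min; less 30 min break → 7 h 44 min
Wed: 11:18–21:34 = 10 h 16 min; less 30 min break → 9 h 46 min
Thu: 06:39–14:07 = 7 h 28 min; less 30 min break → 6 h 58 min
Fri: 10:14–20:16 = 10 h 2 min; less 30 min break → 9 h 32 min
Sat: 06:00–17:49 = 11 h 49 min; less 30 min break → 11 h 19 min
Total worked: 52 h 50 min = 3170 min.
Regular 40 h 0 min = 2400 min at £39.00/h; overtime 12 h 50 min = 770 min at £58.50/h.
Pay = (2400 × £39.00 + 770 × £58.50) ÷ 60 = £2310.75.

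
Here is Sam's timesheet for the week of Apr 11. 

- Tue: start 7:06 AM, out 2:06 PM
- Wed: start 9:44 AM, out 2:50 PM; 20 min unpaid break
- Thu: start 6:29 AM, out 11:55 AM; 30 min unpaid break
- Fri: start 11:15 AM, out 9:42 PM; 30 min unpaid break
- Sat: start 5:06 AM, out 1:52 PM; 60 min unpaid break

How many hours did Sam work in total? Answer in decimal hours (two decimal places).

Tue: 7:06 AM–2:06 PM = 7 h 0 min
Wed: 9:44 AM–2:50 PM = 5 h 6 min; less 20 min break → 4 h 46 min
Thu: 6:29 AM–11:55 AM = 5 h 26 min; less 30 min break → 4 h 56 min
Fri: 11:15 AM–9:42 PM = 10 h 27 min; less 30 min break → 9 h 57 min
Sat: 5:06 AM–1:52 PM = 8 h 46 min; less 60 min break → 7 h 46 min
Total: 7 h 0 min + 4 h 46 min + 4 h 56 min + 9 h 57 min + 7 h 46 min = 34 h 25 min.

34.42 hours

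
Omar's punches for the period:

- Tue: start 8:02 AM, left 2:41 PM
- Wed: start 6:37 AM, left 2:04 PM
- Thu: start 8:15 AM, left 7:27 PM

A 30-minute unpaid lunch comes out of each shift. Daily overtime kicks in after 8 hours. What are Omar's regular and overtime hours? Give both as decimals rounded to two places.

Tue: 8:02 AM–2:41 PM = 6 h 39 min; less 30 min break → 6 h 9 min
Wed: 6:37 AM–2:04 PM = 7 h 27 min; less 30 min break → 6 h 57 min
Thu: 8:15 AM–7:27 PM = 11 h 12 min; less 30 min break → 10 h 42 min
Tue reg 6 h 9 min / OT 0 h 0 min; Wed reg 6 h 57 min / OT 0 h 0 min; Thu reg 8 h 0 min / OT 2 h 42 min.
Totals: regular 21 h 6 min, overtime 2 h 42 min.

Regular 21.10 hours, overtime 2.70 hours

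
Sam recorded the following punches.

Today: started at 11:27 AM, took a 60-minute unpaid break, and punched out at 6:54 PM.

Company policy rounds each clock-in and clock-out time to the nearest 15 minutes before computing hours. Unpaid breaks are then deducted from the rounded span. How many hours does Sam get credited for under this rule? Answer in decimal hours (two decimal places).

6.50 hours

Today: in 11:27 AM→11:30 AM, out 6:54 PM→7:00 PM; 7 h 30 min − 60 min = 6 h 30 min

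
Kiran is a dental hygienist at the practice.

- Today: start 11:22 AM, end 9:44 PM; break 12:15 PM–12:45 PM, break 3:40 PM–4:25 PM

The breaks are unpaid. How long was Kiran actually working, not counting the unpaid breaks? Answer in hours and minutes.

Today: 11:22 AM–9:44 PM = 10 h 22 min; less 75 min break → 9 h 7 min

9 h 7 min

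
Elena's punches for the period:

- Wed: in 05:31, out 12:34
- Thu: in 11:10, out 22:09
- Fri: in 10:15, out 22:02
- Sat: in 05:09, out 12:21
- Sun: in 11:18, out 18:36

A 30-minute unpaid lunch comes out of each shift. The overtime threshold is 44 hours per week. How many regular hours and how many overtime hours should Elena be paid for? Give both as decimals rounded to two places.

Wed: 05:31–12:34 = 7 h 3 min; less 30 min break → 6 h 33 min
Thu: 11:10–22:09 = 10 h 59 min; less 30 min break → 10 h 29 min
Fri: 10:15–22:02 = 11 h 47 min; less 30 min break → 11 h 17 min
Sat: 05:09–12:21 = 7 h 12 min; less 30 min break → 6 h 42 min
Sun: 11:18–18:36 = 7 h 18 min; less 30 min break → 6 h 48 min
Total worked: 41 h 49 min = 41.82 h.
Threshold 44 h → overtime 0 h 0 min, regular 41 h 49 min.

Regular 41.82 hours, overtime 0.00 hours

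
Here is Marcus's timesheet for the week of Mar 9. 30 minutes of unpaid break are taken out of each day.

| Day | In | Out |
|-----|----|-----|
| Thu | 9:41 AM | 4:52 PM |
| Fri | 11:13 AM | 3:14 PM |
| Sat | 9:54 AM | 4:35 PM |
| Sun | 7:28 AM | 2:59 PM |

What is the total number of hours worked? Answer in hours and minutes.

Thu: 9:41 AM–4:52 PM = 7 h 11 min; less 30 min break → 6 h 41 min
Fri: 11:13 AM–3:14 PM = 4 h 1 min; less 30 min break → 3 h 31 min
Sat: 9:54 AM–4:35 PM = 6 h 41 min; less 30 min break → 6 h 11 min
Sun: 7:28 AM–2:59 PM = 7 h 31 min; less 30 min break → 7 h 1 min
Total: 6 h 41 min + 3 h 31 min + 6 h 11 min + 7 h 1 min = 23 h 24 min.

23 h 24 min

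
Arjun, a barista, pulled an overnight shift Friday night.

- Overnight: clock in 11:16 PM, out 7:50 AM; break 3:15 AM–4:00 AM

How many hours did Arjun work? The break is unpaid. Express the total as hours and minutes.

Overnight: 11:16 PM → midnight = 0 h 44 min; midnight → 7:50 AM = 7 h 50 min; span 8 h 34 min; less 45 min break → 7 h 49 min

7 h 49 min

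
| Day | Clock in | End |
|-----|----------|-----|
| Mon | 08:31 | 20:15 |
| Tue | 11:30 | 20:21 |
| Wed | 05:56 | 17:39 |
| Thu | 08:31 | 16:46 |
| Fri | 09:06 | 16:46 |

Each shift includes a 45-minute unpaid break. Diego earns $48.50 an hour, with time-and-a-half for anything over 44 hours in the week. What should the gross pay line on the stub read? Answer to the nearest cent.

Mon: 08:31–20:15 = 11 h 44 min; less 45 min break → 10 h 59 min
Tue: 11:30–20:21 = 8 h 51 min; less 45 min break → 8 h 6 min
Wed: 05:56–17:39 = 11 h 43 min; less 45 min break → 10 h 58 min
Thu: 08:31–16:46 = 8 h 15 min; less 45 min break → 7 h 30 min
Fri: 09:06–16:46 = 7 h 40 min; less 45 min break → 6 h 55 min
Total worked: 44 h 28 min = 2668 min.
Regular 44 h 0 min = 2640 min at $48.50/h; overtime 0 h 28 min = 28 min at $72.75/h.
Pay = (2640 × $48.50 + 28 × $72.75) ÷ 60 = $2167.95.

$2167.95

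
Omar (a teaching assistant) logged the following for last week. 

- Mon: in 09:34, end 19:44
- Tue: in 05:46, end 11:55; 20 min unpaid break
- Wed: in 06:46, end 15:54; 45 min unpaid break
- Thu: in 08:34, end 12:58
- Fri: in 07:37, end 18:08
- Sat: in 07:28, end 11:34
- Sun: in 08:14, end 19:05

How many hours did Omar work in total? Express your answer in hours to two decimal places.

54.23 hours

Mon: 09:34–19:44 = 10 h 10 min
Tue: 05:46–11:55 = 6 h 9 min; less 20 min break → 5 h 49 min
Wed: 06:46–15:54 = 9 h 8 min; less 45 min break → 8 h 23 min
Thu: 08:34–12:58 = 4 h 24 min
Fri: 07:37–18:08 = 10 h 31 min
Sat: 07:28–11:34 = 4 h 6 min
Sun: 08:14–19:05 = 10 h 51 min
Total: 10 h 10 min + 5 h 49 min + 8 h 23 min + 4 h 24 min + 10 h 31 min + 4 h 6 min + 10 h 51 min = 54 h 14 min.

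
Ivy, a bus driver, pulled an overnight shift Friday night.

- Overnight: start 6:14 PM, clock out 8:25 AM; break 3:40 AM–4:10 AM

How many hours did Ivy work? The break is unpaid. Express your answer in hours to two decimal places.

Overnight: 6:14 PM → midnight = 5 h 46 min; midnight → 8:25 AM = 8 h 25 min; span 14 h 11 min; less 30 min break → 13 h 41 min

13.68 hours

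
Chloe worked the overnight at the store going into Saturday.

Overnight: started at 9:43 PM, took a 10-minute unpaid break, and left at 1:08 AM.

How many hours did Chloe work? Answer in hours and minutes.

3 h 15 min

Overnight: 9:43 PM → midnight = 2 h 17 min; midnight → 1:08 AM = 1 h 8 min; span 3 h 25 min; less 10 min break → 3 h 15 min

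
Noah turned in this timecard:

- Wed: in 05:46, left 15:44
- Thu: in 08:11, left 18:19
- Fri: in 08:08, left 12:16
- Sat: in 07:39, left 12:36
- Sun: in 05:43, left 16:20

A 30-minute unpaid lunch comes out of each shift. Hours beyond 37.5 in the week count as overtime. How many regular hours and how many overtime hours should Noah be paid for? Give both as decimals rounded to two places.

Wed: 05:46–15:44 = 9 h 58 min; less 30 min break → 9 h 28 min
Thu: 08:11–18:19 = 10 h 8 min; less 30 min break → 9 h 38 min
Fri: 08:08–12:16 = 4 h 8 min; less 30 min break → 3 h 38 min
Sat: 07:39–12:36 = 4 h 57 min; less 30 min break → 4 h 27 min
Sun: 05:43–16:20 = 10 h 37 min; less 30 min break → 10 h 7 min
Total worked: 37 h 18 min = 37.30 h.
Threshold 37.5 h → overtime 0 h 0 min, regular 37 h 18 min.

Regular 37.30 hours, overtime 0.00 hours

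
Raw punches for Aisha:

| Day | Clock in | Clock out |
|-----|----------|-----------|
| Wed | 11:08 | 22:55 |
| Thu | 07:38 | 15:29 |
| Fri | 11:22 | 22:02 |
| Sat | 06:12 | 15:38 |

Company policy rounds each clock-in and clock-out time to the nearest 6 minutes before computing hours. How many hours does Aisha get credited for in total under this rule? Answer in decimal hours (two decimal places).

39.70 hours

Wed: in 11:08→11:06, out 22:55→22:54; 11 h 48 min
Thu: in 07:38→07:36, out 15:29→15:30; 7 h 54 min
Fri: in 11:22→11:24, out 22:02→22:00; 10 h 36 min
Sat: in 06:12→06:12, out 15:38→15:36; 9 h 24 min
Total credited: 39 h 42 min.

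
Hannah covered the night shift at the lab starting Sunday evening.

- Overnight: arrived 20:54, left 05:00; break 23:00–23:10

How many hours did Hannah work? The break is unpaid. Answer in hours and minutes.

Overnight: 20:54 → midnight = 3 h 6 min; midnight → 05:00 = 5 h 0 min; span 8 h 6 min; less 10 min break → 7 h 56 min

7 h 56 min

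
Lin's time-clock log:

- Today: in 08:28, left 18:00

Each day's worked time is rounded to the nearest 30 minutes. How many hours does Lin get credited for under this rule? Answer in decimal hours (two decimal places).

9.50 hours

Today: 08:28–18:00 = 9 h 32 min → rounds to 9 h 30 min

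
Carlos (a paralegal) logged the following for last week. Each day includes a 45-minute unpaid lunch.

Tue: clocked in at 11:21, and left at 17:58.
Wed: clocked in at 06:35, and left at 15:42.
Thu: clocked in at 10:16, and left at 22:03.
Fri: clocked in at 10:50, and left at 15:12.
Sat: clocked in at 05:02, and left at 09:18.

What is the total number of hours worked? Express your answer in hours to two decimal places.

32.40 hours

Tue: 11:21–17:58 = 6 h 37 min; less 45 min break → 5 h 52 min
Wed: 06:35–15:42 = 9 h 7 min; less 45 min break → 8 h 22 min
Thu: 10:16–22:03 = 11 h 47 min; less 45 min break → 11 h 2 min
Fri: 10:50–15:12 = 4 h 22 min; less 45 min break → 3 h 37 min
Sat: 05:02–09:18 = 4 h 16 min; less 45 min break → 3 h 31 min
Total: 5 h 52 min + 8 h 22 min + 11 h 2 min + 3 h 37 min + 3 h 31 min = 32 h 24 min.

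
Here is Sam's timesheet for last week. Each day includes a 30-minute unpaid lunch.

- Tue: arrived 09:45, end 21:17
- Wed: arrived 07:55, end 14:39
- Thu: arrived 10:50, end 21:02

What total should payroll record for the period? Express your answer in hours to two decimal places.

Tue: 09:45–21:17 = 11 h 32 min; less 30 min break → 11 h 2 min
Wed: 07:55–14:39 = 6 h 44 min; less 30 min break → 6 h 14 min
Thu: 10:50–21:02 = 10 h 12 min; less 30 min break → 9 h 42 min
Total: 11 h 2 min + 6 h 14 min + 9 h 42 min = 26 h 58 min.

26.97 hours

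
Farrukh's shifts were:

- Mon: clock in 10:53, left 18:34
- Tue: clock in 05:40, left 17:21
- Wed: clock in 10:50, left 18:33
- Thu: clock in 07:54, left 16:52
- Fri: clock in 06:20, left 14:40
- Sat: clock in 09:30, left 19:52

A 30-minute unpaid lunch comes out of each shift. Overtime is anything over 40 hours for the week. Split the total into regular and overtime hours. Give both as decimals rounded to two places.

Regular 40.00 hours, overtime 11.75 hours

Mon: 10:53–18:34 = 7 h 41 min; less 30 min break → 7 h 11 min
Tue: 05:40–17:21 = 11 h 41 min; less 30 min break → 11 h 11 min
Wed: 10:50–18:33 = 7 h 43 min; less 30 min break → 7 h 13 min
Thu: 07:54–16:52 = 8 h 58 min; less 30 min break → 8 h 28 min
Fri: 06:20–14:40 = 8 h 20 min; less 30 min break → 7 h 50 min
Sat: 09:30–19:52 = 10 h 22 min; less 30 min break → 9 h 52 min
Total worked: 51 h 45 min = 51.75 h.
Threshold 40 h → overtime 11 h 45 min, regular 40 h 0 min.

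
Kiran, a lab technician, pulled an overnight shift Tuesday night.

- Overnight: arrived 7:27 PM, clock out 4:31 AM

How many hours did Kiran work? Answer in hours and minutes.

9 h 4 min

Overnight: 7:27 PM → midnight = 4 h 33 min; midnight → 4:31 AM = 4 h 31 min; span 9 h 4 min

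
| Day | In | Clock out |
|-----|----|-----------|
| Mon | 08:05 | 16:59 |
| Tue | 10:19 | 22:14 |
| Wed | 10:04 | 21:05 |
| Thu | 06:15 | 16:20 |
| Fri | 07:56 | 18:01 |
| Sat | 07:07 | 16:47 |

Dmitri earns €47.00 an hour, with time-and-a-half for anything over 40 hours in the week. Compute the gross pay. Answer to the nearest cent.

€3407.50

Mon: 08:05–16:59 = 8 h 54 min
Tue: 10:19–22:14 = 11 h 55 min
Wed: 10:04–21:05 = 11 h 1 min
Thu: 06:15–16:20 = 10 h 5 min
Fri: 07:56–18:01 = 10 h 5 min
Sat: 07:07–16:47 = 9 h 40 min
Total worked: 61 h 40 min = 3700 min.
Regular 40 h 0 min = 2400 min at €47.00/h; overtime 21 h 40 min = 1300 min at €70.50/h.
Pay = (2400 × €47.00 + 1300 × €70.50) ÷ 60 = €3407.50.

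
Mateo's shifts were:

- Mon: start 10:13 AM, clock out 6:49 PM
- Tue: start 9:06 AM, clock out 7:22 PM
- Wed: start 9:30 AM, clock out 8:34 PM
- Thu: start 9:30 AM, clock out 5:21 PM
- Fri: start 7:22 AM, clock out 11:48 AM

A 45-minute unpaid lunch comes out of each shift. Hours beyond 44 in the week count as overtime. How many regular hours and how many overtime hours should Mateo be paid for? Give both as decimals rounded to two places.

Regular 38.47 hours, overtime 0.00 hours

Mon: 10:13 AM–6:49 PM = 8 h 36 min; less 45 min break → 7 h 51 min
Tue: 9:06 AM–7:22 PM = 10 h 16 min; less 45 min break → 9 h 31 min
Wed: 9:30 AM–8:34 PM = 11 h 4 min; less 45 min break → 10 h 19 min
Thu: 9:30 AM–5:21 PM = 7 h 51 min; less 45 min break → 7 h 6 min
Fri: 7:22 AM–11:48 AM = 4 h 26 min; less 45 min break → 3 h 41 min
Total worked: 38 h 28 min = 38.47 h.
Threshold 44 h → overtime 0 h 0 min, regular 38 h 28 min.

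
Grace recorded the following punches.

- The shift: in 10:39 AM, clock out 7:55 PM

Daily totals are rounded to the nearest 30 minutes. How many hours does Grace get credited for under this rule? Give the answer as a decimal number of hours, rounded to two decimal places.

The shift: 10:39 AM–7:55 PM = 9 h 16 min → rounds to 9 h 30 min

9.50 hours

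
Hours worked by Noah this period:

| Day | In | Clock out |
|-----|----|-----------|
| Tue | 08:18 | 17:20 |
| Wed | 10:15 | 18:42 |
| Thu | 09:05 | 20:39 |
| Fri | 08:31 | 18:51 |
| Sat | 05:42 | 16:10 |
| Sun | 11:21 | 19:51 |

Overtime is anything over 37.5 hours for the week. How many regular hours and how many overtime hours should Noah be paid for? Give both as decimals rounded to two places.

Tue: 08:18–17:20 = 9 h 2 min
Wed: 10:15–18:42 = 8 h 27 min
Thu: 09:05–20:39 = 11 h 34 min
Fri: 08:31–18:51 = 10 h 20 min
Sat: 05:42–16:10 = 10 h 28 min
Sun: 11:21–19:51 = 8 h 30 min
Total worked: 58 h 21 min = 58.35 h.
Threshold 37.5 h → overtime 20 h 51 min, regular 37 h 30 min.

Regular 37.50 hours, overtime 20.85 hours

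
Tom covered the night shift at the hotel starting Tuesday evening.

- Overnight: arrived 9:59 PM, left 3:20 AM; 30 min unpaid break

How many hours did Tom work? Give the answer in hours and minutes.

Overnight: 9:59 PM → midnight = 2 h 1 min; midnight → 3:20 AM = 3 h 20 min; span 5 h 21 min; less 30 min break → 4 h 51 min

4 h 51 min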